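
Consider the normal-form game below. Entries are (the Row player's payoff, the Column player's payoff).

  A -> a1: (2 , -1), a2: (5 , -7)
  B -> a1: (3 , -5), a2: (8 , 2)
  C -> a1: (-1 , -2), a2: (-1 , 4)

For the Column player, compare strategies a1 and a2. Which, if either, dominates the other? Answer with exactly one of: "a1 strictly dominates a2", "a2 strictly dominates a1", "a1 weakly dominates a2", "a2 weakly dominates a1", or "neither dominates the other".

a1's payoffs vs a2's, by the Row player's action — A: -1>-7, B: -5<2, C: -2<4.
a1 does better at A but worse at B, C; neither strategy dominates the other.

neither dominates the other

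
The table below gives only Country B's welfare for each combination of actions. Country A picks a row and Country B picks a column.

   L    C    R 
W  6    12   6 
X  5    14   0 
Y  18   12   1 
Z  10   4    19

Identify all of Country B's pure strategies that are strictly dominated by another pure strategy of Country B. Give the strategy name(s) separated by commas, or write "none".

L is not dominated — it holds its own against C at Y (18>12); R at W (6=6).
C: no other strategy beats it everywhere (L at W (12>6); R at W (12>6)).
Nothing dominates R: L at W (6=6); C at Z (19>4).

none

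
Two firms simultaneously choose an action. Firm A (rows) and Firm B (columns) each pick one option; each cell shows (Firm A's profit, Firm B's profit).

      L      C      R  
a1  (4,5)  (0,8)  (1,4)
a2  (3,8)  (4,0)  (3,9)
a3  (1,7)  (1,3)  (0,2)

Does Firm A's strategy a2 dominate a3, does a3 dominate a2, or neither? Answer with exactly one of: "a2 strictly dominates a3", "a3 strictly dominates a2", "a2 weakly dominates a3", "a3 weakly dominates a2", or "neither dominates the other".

a2's payoffs vs a3's, by Firm B's action — L: 3>1, C: 4>1, R: 3>0.
Every comparison favours a2, so a2 strictly dominates a3.

a2 strictly dominates a3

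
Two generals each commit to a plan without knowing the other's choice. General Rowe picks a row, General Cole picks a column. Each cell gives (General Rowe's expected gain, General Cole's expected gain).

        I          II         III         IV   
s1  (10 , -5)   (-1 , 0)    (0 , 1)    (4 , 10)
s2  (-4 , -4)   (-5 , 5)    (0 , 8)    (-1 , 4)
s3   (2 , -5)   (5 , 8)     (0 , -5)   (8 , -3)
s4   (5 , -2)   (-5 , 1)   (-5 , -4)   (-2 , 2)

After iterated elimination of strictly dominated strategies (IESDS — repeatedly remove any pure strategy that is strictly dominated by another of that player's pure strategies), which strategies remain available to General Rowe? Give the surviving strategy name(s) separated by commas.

s1, s2, s3

For General Rowe, s1 strictly dominates s4 on the remaining columns (I: 10>5, II: -1>-5, III: 0>-5, IV: 4>-2); eliminate s4.
For General Cole, II strictly dominates I on the remaining rows (s1: 0>-5, s2: 5>-4, s3: 8>-5); eliminate I.
Among the remaining strategies, none is strictly dominated by another pure strategy of the same player, so the elimination stops.
Surviving strategies — General Rowe: {s1, s2, s3}; General Cole: {II, III, IV}.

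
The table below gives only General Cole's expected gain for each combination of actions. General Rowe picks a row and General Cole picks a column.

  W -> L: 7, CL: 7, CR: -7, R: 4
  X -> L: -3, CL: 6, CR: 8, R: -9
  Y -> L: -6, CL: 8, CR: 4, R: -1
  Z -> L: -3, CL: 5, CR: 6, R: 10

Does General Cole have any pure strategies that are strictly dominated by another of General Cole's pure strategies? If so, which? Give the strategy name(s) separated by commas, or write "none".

none

L is not dominated — it holds its own against CL at W (7=7); CR at W (7>-7); R at W (7>4).
Nothing dominates CL: L at W (7=7); CR at W (7>-7); R at W (7>4).
Nothing dominates CR: L at X (8>-3); CL at X (8>6); R at X (8>-9).
R is not dominated — it holds its own against L at Y (-1>-6); CL at Z (10>5); CR at W (4>-7).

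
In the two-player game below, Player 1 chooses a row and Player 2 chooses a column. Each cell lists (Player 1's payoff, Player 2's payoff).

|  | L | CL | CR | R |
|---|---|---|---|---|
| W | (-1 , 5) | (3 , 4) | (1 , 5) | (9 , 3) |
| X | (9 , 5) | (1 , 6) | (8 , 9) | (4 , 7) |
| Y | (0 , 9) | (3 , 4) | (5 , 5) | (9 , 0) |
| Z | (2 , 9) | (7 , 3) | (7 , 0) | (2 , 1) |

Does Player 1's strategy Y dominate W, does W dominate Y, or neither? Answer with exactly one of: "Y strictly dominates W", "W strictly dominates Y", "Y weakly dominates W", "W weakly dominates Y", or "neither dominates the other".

Compare Y to W across each opponent action: L: 0>-1, CL: 3=3, CR: 5>1, R: 9=9.
Y is at least as good everywhere and strictly better somewhere (tied only at CL, R), so Y weakly but not strictly dominates W.

Y weakly dominates W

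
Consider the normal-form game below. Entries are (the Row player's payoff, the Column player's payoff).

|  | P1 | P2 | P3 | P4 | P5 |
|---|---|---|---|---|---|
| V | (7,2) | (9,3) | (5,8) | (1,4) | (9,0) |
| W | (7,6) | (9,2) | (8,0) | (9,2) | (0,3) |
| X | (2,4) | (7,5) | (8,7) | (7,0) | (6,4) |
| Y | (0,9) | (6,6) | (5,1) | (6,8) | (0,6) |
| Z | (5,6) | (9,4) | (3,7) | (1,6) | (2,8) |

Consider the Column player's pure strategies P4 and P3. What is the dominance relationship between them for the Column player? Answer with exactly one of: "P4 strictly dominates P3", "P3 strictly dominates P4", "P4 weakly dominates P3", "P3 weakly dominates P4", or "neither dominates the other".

Compare P4 to P3 across each choice by the Row player: V: 4<8, W: 2>0, X: 0<7, Y: 8>1, Z: 6<7.
P4 does better at W, Y but worse at V, X, Z; neither strategy dominates the other.

neither dominates the other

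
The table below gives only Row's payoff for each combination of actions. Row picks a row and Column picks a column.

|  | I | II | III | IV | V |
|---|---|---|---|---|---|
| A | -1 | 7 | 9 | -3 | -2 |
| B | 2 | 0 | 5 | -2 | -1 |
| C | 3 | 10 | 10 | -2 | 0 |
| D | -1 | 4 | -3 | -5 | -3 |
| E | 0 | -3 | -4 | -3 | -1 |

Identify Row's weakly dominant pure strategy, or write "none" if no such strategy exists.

C vs A: I: 3>-1, II: 10>7, III: 10>9, IV: -2>-3, V: 0>-2.
C vs B: I: 3>2, II: 10>0, III: 10>5, IV: -2=-2, V: 0>-1.
C vs D: I: 3>-1, II: 10>4, III: 10>-3, IV: -2>-5, V: 0>-3.
C vs E: I: 3>0, II: 10>-3, III: 10>-4, IV: -2>-3, V: 0>-1.
C is at least as good as every other strategy against every opponent action, so it is weakly dominant.

C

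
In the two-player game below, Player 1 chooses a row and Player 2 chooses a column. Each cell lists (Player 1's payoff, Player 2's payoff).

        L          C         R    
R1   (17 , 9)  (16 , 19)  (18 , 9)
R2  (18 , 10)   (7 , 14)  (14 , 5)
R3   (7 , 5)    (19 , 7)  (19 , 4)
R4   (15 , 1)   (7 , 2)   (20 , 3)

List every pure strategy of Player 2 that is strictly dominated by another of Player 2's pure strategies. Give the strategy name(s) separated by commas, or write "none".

L: dominated, since C does at least as well everywhere (R1: 19>9, R2: 14>10, R3: 7>5, R4: 2>1).
Nothing dominates C: L at R1 (19>9); R at R1 (19>9).
Nothing dominates R: L at R1 (9=9); C at R4 (3>2).

L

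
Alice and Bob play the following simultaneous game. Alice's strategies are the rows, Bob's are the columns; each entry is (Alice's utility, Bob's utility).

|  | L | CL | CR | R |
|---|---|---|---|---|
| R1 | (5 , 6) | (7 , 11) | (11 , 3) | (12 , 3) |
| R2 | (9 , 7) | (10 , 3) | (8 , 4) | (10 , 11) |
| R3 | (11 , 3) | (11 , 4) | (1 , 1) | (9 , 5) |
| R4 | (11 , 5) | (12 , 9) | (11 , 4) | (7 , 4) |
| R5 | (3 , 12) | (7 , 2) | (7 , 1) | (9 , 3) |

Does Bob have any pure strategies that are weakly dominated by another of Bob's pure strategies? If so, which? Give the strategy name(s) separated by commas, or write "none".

L is not dominated — it holds its own against CL at R2 (7>3); CR at R1 (6>3); R at R1 (6>3).
Nothing dominates CL: L at R1 (11>6); CR at R1 (11>3); R at R1 (11>3).
CR: dominated, since L does at least as well everywhere (R1: 6>3, R2: 7>4, R3: 3>1, R4: 5>4, R5: 12>1).
Nothing dominates R: L at R2 (11>7); CL at R2 (11>3); CR at R2 (11>4).

CR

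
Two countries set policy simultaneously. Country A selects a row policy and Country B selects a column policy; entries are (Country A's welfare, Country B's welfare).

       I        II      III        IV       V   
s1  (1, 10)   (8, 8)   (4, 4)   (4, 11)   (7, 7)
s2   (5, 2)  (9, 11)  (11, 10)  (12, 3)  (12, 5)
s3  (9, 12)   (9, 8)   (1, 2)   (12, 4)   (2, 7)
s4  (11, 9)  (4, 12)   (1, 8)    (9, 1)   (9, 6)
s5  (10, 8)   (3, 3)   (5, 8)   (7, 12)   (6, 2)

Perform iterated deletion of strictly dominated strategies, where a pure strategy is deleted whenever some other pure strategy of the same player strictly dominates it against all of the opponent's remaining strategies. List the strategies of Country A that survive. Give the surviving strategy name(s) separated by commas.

s2, s3, s4, s5

Row s1 is eliminated: s2 beats it against every remaining column (I: 5>1, II: 9>8, III: 11>4, IV: 12>4, V: 12>7).
For Country B, II strictly dominates V on the remaining rows (s2: 11>5, s3: 8>7, s4: 12>6, s5: 3>2); eliminate V.
Among the remaining strategies, none is strictly dominated by another pure strategy of the same player, so the elimination stops.
Surviving strategies — Country A: {s2, s3, s4, s5}; Country B: {I, II, III, IV}.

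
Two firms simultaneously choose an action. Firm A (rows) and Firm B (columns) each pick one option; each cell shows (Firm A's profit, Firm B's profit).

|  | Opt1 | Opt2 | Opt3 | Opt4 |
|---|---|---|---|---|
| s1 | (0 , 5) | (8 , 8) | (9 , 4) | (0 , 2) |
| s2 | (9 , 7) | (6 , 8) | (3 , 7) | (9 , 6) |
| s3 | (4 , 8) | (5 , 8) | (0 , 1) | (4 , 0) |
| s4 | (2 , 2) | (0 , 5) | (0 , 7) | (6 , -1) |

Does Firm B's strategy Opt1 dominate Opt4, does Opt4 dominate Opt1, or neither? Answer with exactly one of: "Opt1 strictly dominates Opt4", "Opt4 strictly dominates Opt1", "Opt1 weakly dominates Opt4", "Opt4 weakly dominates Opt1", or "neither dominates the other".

Opt1's payoffs vs Opt4's, by Firm A's action — s1: 5>2, s2: 7>6, s3: 8>0, s4: 2>-1.
Opt1 gives a strictly higher payoff against each opponent action, so Opt1 strictly dominates Opt4.

Opt1 strictly dominates Opt4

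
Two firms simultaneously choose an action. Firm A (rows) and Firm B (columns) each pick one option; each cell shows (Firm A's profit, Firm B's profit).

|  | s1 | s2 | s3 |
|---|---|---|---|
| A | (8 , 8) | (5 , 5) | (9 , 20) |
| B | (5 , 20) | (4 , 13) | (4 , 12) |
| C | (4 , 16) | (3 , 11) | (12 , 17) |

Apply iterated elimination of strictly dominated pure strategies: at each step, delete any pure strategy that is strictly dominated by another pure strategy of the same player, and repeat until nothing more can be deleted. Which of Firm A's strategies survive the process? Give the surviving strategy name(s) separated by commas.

For Firm A, A strictly dominates B on the remaining columns (s1: 8>5, s2: 5>4, s3: 9>4); eliminate B.
Firm B's strategy s1 is strictly dominated by s3 (A: 20>8, C: 17>16) and is removed.
Column s2 is eliminated: s3 beats it against every remaining row (A: 20>5, C: 17>11).
Firm A's strategy A is strictly dominated by C (s3: 12>9) and is removed.
Among the remaining strategies, none is strictly dominated by another pure strategy of the same player, so the elimination stops.
Surviving strategies — Firm A: {C}; Firm B: {s3}.

C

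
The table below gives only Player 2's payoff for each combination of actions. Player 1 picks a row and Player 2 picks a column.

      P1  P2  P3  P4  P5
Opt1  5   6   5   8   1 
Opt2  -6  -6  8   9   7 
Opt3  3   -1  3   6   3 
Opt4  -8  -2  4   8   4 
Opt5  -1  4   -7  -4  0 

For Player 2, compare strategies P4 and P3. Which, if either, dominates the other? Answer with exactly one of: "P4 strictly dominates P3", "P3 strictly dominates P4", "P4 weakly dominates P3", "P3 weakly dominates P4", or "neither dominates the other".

P4 strictly dominates P3

Compare P4 to P3 across each opponent action: Opt1: 8>5, Opt2: 9>8, Opt3: 6>3, Opt4: 8>4, Opt5: -4>-7.
Every comparison favours P4, so P4 strictly dominates P3.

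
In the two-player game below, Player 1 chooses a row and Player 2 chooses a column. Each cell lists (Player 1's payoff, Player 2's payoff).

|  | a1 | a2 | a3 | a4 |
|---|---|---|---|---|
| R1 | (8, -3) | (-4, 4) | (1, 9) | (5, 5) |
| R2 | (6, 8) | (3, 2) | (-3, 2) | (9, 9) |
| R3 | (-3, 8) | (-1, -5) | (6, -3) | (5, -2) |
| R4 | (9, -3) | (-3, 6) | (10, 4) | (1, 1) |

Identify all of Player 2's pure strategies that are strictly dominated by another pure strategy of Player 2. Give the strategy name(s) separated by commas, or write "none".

none

a1: no other strategy beats it everywhere (a2 at R2 (8>2); a3 at R2 (8>2); a4 at R3 (8>-2)).
Nothing dominates a2: a1 at R1 (4>-3); a3 at R2 (2=2); a4 at R4 (6>1).
Nothing dominates a3: a1 at R1 (9>-3); a2 at R1 (9>4); a4 at R1 (9>5).
Nothing dominates a4: a1 at R1 (5>-3); a2 at R1 (5>4); a3 at R2 (9>2).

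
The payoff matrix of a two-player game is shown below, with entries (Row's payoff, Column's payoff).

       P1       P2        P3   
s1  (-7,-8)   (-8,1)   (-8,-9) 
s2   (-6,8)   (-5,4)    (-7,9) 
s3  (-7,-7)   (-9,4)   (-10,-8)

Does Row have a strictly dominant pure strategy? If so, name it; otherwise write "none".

s2 vs s1: P1: -6>-7, P2: -5>-8, P3: -7>-8.
s2 vs s3: P1: -6>-7, P2: -5>-9, P3: -7>-10.
s2 strictly beats every other strategy against every opponent action, so it is strictly dominant.

s2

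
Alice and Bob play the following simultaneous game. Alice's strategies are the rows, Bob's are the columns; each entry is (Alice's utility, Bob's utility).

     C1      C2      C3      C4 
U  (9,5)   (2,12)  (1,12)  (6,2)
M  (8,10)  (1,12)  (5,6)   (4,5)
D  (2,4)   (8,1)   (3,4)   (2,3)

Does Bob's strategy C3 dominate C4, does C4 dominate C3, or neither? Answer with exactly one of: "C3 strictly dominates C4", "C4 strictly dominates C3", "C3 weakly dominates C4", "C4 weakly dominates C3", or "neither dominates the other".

C3 strictly dominates C4

Compare C3 to C4 across every action of Alice: U: 12>2, M: 6>5, D: 4>3.
C3 gives a strictly higher payoff against every action of Alice, so C3 strictly dominates C4.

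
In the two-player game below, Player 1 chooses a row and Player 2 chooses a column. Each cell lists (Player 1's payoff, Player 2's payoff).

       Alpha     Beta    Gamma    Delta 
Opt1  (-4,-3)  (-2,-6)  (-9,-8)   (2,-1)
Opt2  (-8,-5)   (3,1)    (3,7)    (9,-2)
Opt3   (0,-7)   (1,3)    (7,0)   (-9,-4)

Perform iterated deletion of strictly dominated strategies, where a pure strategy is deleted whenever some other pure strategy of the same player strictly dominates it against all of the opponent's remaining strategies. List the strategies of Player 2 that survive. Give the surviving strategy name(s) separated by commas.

For Player 2, Delta strictly dominates Alpha on the remaining rows (Opt1: -1>-3, Opt2: -2>-5, Opt3: -4>-7); eliminate Alpha.
Player 1's strategy Opt1 is strictly dominated by Opt2 (Beta: 3>-2, Gamma: 3>-9, Delta: 9>2) and is removed.
Column Delta is eliminated: Beta beats it against every remaining row (Opt2: 1>-2, Opt3: 3>-4).
Among the remaining strategies, none is strictly dominated by another pure strategy of the same player, so the elimination stops.
Surviving strategies — Player 1: {Opt2, Opt3}; Player 2: {Beta, Gamma}.

Beta, Gamma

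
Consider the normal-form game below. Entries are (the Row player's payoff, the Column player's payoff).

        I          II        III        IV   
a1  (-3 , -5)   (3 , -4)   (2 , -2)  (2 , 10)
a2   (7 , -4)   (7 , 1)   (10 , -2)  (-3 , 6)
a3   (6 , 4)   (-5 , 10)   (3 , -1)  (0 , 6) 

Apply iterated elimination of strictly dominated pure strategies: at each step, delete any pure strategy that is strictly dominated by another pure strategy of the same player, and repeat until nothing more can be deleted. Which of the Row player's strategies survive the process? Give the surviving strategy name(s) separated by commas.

a1

For the Column player, II strictly dominates I on the remaining rows (a1: -4>-5, a2: 1>-4, a3: 10>4); eliminate I.
For the Column player, IV strictly dominates III on the remaining rows (a1: 10>-2, a2: 6>-2, a3: 6>-1); eliminate III.
The Row player's strategy a3 is strictly dominated by a1 (II: 3>-5, IV: 2>0) and is removed.
For the Column player, IV strictly dominates II on the remaining rows (a1: 10>-4, a2: 6>1); eliminate II.
For the Row player, a1 strictly dominates a2 on the remaining columns (IV: 2>-3); eliminate a2.
Among the remaining strategies, none is strictly dominated by another pure strategy of the same player, so the elimination stops.
Surviving strategies — the Row player: {a1}; the Column player: {IV}.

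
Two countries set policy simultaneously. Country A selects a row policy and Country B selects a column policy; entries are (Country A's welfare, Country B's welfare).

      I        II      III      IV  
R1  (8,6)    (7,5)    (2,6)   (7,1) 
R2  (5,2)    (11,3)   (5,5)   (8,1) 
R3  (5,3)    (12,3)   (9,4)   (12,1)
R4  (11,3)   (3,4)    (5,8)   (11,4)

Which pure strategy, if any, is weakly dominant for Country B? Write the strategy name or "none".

III vs I: R1: 6=6, R2: 5>2, R3: 4>3, R4: 8>3.
III vs II: R1: 6>5, R2: 5>3, R3: 4>3, R4: 8>4.
III vs IV: R1: 6>1, R2: 5>1, R3: 4>1, R4: 8>4.
III is at least as good as every other strategy against every opponent action, so it is weakly dominant.

III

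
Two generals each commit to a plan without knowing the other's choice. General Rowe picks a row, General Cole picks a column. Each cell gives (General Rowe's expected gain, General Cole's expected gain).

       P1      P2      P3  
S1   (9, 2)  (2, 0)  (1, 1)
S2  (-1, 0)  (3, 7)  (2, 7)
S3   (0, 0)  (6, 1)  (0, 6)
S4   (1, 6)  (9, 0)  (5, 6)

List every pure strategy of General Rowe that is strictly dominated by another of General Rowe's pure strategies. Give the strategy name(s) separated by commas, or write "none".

S2, S3

S1 is not dominated — it holds its own against S2 at P1 (9>-1); S3 at P1 (9>0); S4 at P1 (9>1).
S2 is strictly dominated by S4 (P1: 1>-1, P2: 9>3, P3: 5>2).
S3: dominated, since S4 does at least as well everywhere (P1: 1>0, P2: 9>6, P3: 5>0).
S4: no other strategy beats it everywhere (S1 at P2 (9>2); S2 at P1 (1>-1); S3 at P1 (1>0)).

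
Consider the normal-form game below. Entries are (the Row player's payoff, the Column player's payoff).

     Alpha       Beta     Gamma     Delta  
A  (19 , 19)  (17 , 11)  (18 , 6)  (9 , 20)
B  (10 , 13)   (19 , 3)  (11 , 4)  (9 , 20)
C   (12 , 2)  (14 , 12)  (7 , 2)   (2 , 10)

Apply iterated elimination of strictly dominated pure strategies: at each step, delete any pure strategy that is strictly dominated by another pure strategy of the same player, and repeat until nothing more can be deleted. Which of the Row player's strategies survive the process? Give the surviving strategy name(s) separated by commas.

A, B

For the Row player, A strictly dominates C on the remaining columns (Alpha: 19>12, Beta: 17>14, Gamma: 18>7, Delta: 9>2); eliminate C.
The Column player's strategy Alpha is strictly dominated by Delta (A: 20>19, B: 20>13) and is removed.
Column Beta is eliminated: Delta beats it against every remaining row (A: 20>11, B: 20>3).
Column Gamma is eliminated: Delta beats it against every remaining row (A: 20>6, B: 20>4).
Among the remaining strategies, none is strictly dominated by another pure strategy of the same player, so the elimination stops.
Surviving strategies — the Row player: {A, B}; the Column player: {Delta}.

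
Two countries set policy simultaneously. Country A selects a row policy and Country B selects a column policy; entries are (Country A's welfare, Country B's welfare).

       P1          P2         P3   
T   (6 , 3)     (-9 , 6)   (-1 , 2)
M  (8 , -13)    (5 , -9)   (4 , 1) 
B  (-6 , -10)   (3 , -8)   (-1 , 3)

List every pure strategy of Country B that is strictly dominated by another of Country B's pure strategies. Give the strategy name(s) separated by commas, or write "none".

P1 is strictly dominated by P2 (T: 6>3, M: -9>-13, B: -8>-10).
P2 is not dominated — it holds its own against P1 at T (6>3); P3 at T (6>2).
Nothing dominates P3: P1 at M (1>-13); P2 at M (1>-9).

P1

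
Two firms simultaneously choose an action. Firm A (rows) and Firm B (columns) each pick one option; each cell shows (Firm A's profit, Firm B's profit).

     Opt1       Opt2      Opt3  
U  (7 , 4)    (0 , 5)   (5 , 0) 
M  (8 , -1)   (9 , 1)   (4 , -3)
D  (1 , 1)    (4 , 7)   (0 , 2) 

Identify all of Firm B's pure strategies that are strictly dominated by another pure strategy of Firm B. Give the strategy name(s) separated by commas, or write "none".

Opt2 strictly dominates Opt1 — U: 5>4, M: 1>-1, D: 7>1.
Nothing dominates Opt2: Opt1 at U (5>4); Opt3 at U (5>0).
Opt3 is strictly dominated by Opt2 (U: 5>0, M: 1>-3, D: 7>2).

Opt1, Opt3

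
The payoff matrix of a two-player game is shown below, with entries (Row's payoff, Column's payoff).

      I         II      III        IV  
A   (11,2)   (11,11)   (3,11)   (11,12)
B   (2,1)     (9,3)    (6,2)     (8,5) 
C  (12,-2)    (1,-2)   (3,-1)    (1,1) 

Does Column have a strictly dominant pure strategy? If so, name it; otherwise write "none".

IV vs I: A: 12>2, B: 5>1, C: 1>-2.
IV vs II: A: 12>11, B: 5>3, C: 1>-2.
IV vs III: A: 12>11, B: 5>2, C: 1>-1.
IV strictly beats every other strategy against every opponent action, so it is strictly dominant.

IV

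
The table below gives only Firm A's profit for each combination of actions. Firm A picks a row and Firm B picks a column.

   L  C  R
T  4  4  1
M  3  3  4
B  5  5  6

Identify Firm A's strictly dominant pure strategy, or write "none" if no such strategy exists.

B

B vs T: L: 5>4, C: 5>4, R: 6>1.
B vs M: L: 5>3, C: 5>3, R: 6>4.
B strictly beats every other strategy against every opponent action, so it is strictly dominant.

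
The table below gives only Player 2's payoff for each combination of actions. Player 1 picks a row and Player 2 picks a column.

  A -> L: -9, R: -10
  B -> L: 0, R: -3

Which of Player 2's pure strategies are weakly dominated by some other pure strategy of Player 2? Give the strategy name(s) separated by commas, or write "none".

Nothing dominates L: R at A (-9>-10).
R: dominated, since L does at least as well everywhere (A: -9>-10, B: 0>-3).

R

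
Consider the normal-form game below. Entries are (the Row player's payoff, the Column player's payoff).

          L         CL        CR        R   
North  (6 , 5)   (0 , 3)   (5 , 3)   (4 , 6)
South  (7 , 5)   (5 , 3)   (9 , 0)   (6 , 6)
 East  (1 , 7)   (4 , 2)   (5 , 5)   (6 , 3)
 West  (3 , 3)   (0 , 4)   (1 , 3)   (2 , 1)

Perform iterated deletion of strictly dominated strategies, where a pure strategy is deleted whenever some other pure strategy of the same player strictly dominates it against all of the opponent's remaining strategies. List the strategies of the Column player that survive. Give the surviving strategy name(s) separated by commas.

The Row player's strategy North is strictly dominated by South (L: 7>6, CL: 5>0, CR: 9>5, R: 6>4) and is removed.
For the Row player, South strictly dominates West on the remaining columns (L: 7>3, CL: 5>0, CR: 9>1, R: 6>2); eliminate West.
The Column player's strategy CL is strictly dominated by L (South: 5>3, East: 7>2) and is removed.
Column CR is eliminated: L beats it against every remaining row (South: 5>0, East: 7>5).
Among the remaining strategies, none is strictly dominated by another pure strategy of the same player, so the elimination stops.
Surviving strategies — the Row player: {South, East}; the Column player: {L, R}.

L, R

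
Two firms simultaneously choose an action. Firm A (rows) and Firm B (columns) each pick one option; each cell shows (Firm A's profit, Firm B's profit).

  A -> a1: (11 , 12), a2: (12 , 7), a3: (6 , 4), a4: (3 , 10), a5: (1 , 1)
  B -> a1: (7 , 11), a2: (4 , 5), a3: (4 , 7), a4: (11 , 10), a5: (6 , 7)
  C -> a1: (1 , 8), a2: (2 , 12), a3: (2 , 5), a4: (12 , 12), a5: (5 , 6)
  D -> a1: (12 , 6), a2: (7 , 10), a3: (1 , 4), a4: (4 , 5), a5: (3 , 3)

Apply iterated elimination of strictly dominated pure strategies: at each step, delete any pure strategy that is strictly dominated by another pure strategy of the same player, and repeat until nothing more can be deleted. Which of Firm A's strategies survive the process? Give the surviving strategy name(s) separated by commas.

A, B, C, D

For Firm B, a1 strictly dominates a3 on the remaining rows (A: 12>4, B: 11>7, C: 8>5, D: 6>4); eliminate a3.
Firm B's strategy a5 is strictly dominated by a1 (A: 12>1, B: 11>7, C: 8>6, D: 6>3) and is removed.
Among the remaining strategies, none is strictly dominated by another pure strategy of the same player, so the elimination stops.
Surviving strategies — Firm A: {A, B, C, D}; Firm B: {a1, a2, a4}.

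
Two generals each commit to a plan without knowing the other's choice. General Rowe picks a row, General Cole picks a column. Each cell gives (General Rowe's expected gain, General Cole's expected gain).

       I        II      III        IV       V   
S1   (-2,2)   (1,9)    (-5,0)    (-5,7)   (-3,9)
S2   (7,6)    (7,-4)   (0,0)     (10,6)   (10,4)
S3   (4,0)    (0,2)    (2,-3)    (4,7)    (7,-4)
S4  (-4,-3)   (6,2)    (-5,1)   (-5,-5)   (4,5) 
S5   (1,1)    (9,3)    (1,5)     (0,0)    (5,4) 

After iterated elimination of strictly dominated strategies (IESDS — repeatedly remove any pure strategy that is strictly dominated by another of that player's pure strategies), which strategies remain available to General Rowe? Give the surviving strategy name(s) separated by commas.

S2, S3, S5

Row S1 is eliminated: S2 beats it against every remaining column (I: 7>-2, II: 7>1, III: 0>-5, IV: 10>-5, V: 10>-3).
Row S4 is eliminated: S2 beats it against every remaining column (I: 7>-4, II: 7>6, III: 0>-5, IV: 10>-5, V: 10>4).
Among the remaining strategies, none is strictly dominated by another pure strategy of the same player, so the elimination stops.
Surviving strategies — General Rowe: {S2, S3, S5}; General Cole: {I, II, III, IV, V}.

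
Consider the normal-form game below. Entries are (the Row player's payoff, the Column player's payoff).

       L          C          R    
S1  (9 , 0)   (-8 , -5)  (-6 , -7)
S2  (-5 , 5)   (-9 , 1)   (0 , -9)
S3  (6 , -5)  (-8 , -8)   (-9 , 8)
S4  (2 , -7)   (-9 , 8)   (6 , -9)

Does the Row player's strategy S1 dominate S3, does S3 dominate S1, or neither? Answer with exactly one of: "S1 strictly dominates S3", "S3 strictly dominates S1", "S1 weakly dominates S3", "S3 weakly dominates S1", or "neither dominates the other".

S1's payoffs vs S3's, by the Column player's action — L: 9>6, C: -8=-8, R: -6>-9.
S1 is at least as good everywhere and strictly better somewhere (tied only at C), so S1 weakly but not strictly dominates S3.

S1 weakly dominates S3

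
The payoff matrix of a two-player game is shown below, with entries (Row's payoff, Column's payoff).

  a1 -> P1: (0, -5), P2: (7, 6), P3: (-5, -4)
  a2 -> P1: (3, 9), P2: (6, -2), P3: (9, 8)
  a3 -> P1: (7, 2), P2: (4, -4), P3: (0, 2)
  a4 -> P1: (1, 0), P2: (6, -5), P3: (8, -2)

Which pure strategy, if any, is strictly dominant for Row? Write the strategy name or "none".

none

a1 fails to dominate a2 at P1 (0<3).
a2 fails to dominate a1 at P2 (6<7).
a3 fails to dominate a1 at P2 (4<7).
a4 fails to dominate a1 at P2 (6<7).
No single strategy dominates all the others.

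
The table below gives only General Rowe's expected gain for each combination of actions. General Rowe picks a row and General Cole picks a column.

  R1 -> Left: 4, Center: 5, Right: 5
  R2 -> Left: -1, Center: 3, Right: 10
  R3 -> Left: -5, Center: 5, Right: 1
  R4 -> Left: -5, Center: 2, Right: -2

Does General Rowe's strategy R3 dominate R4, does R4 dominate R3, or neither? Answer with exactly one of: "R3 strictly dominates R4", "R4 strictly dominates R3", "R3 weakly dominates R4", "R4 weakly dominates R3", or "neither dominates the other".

R3 weakly dominates R4

Compare R3 to R4 across each opponent action: Left: -5=-5, Center: 5>2, Right: 1>-2.
R3 is at least as good everywhere and strictly better somewhere (tied only at Left), so R3 weakly but not strictly dominates R4.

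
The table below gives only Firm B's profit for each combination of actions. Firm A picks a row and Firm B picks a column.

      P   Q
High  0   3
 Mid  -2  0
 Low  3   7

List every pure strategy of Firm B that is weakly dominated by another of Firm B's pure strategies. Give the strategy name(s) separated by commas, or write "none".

P is weakly dominated by Q (High: 3>0, Mid: 0>-2, Low: 7>3).
Q is not dominated — it holds its own against P at High (3>0).

P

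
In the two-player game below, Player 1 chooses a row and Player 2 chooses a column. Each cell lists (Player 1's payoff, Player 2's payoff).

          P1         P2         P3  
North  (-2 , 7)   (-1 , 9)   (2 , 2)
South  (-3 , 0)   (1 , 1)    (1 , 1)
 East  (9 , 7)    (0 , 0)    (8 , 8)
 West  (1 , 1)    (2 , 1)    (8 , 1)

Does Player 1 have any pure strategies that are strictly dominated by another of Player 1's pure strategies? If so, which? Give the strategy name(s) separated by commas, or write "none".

North: dominated, since East does at least as well everywhere (P1: 9>-2, P2: 0>-1, P3: 8>2).
West strictly dominates South — P1: 1>-3, P2: 2>1, P3: 8>1.
East is not dominated — it holds its own against North at P1 (9>-2); South at P1 (9>-3); West at P1 (9>1).
West: no other strategy beats it everywhere (North at P1 (1>-2); South at P1 (1>-3); East at P2 (2>0)).

North, South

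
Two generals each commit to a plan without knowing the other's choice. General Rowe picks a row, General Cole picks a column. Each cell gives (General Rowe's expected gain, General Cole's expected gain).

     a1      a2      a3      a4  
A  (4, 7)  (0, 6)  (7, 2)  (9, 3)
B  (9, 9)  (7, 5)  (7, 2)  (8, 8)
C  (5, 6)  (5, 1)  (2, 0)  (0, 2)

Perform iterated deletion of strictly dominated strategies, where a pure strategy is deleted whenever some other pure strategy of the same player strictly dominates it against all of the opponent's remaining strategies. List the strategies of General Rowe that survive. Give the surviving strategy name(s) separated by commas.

For General Rowe, B strictly dominates C on the remaining columns (a1: 9>5, a2: 7>5, a3: 7>2, a4: 8>0); eliminate C.
General Cole's strategy a2 is strictly dominated by a1 (A: 7>6, B: 9>5) and is removed.
Column a3 is eliminated: a1 beats it against every remaining row (A: 7>2, B: 9>2).
General Cole's strategy a4 is strictly dominated by a1 (A: 7>3, B: 9>8) and is removed.
General Rowe's strategy A is strictly dominated by B (a1: 9>4) and is removed.
Among the remaining strategies, none is strictly dominated by another pure strategy of the same player, so the elimination stops.
Surviving strategies — General Rowe: {B}; General Cole: {a1}.

B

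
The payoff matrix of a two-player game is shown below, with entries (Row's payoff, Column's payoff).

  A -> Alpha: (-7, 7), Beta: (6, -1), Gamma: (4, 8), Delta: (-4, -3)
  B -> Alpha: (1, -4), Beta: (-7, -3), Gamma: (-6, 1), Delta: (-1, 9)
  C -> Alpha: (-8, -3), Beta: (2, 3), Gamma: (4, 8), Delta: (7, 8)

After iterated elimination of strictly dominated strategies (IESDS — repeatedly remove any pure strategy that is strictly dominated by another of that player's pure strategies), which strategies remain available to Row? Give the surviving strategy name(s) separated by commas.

A, C

Column Alpha is eliminated: Gamma beats it against every remaining row (A: 8>7, B: 1>-4, C: 8>-3).
Row B is eliminated: C beats it against every remaining column (Beta: 2>-7, Gamma: 4>-6, Delta: 7>-1).
Column Beta is eliminated: Gamma beats it against every remaining row (A: 8>-1, C: 8>3).
Among the remaining strategies, none is strictly dominated by another pure strategy of the same player, so the elimination stops.
Surviving strategies — Row: {A, C}; Column: {Gamma, Delta}.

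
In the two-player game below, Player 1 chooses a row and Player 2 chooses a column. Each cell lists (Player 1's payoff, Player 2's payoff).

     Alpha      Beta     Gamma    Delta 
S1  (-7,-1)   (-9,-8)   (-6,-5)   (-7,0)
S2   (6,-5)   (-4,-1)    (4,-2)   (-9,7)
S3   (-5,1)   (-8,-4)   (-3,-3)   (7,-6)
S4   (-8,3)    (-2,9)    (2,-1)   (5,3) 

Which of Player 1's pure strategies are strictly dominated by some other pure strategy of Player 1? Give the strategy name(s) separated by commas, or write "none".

S3 strictly dominates S1 — Alpha: -5>-7, Beta: -8>-9, Gamma: -3>-6, Delta: 7>-7.
S2: no other strategy beats it everywhere (S1 at Alpha (6>-7); S3 at Alpha (6>-5); S4 at Alpha (6>-8)).
S3: no other strategy beats it everywhere (S1 at Alpha (-5>-7); S2 at Delta (7>-9); S4 at Alpha (-5>-8)).
Nothing dominates S4: S1 at Beta (-2>-9); S2 at Beta (-2>-4); S3 at Beta (-2>-8).

S1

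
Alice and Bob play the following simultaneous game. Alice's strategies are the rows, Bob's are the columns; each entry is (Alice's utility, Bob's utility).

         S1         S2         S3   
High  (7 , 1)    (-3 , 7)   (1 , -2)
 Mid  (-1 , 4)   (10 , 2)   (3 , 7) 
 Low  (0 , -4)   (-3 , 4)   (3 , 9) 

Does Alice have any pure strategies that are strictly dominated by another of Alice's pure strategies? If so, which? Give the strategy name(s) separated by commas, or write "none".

High is not dominated — it holds its own against Mid at S1 (7>-1); Low at S1 (7>0).
Mid is not dominated — it holds its own against High at S2 (10>-3); Low at S2 (10>-3).
Nothing dominates Low: High at S2 (-3=-3); Mid at S1 (0>-1).

none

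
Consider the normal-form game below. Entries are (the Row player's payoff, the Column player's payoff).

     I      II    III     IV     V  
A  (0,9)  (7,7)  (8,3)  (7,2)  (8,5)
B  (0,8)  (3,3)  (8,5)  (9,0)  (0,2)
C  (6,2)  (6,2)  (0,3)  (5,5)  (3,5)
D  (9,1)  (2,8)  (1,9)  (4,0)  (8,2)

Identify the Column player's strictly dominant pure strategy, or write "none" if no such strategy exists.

none

I fails to dominate II at C (2=2).
II fails to dominate I at A (7<9).
III fails to dominate I at A (3<9).
IV fails to dominate I at A (2<9).
V fails to dominate I at A (5<9).
No single strategy dominates all the others.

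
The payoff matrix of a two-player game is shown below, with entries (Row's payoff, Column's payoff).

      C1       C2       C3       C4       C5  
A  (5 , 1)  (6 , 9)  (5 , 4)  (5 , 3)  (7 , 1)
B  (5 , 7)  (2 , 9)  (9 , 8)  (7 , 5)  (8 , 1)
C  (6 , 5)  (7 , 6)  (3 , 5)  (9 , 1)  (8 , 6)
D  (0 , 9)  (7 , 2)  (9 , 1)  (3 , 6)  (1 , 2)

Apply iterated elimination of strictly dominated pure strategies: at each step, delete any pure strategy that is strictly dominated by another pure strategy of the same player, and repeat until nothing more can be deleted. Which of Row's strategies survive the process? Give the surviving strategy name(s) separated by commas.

B, C, D

For Column, C2 strictly dominates C3 on the remaining rows (A: 9>4, B: 9>8, C: 6>5, D: 2>1); eliminate C3.
Row A is eliminated: C beats it against every remaining column (C1: 6>5, C2: 7>6, C4: 9>5, C5: 8>7).
Column C4 is eliminated: C1 beats it against every remaining row (B: 7>5, C: 5>1, D: 9>6).
Among the remaining strategies, none is strictly dominated by another pure strategy of the same player, so the elimination stops.
Surviving strategies — Row: {B, C, D}; Column: {C1, C2, C5}.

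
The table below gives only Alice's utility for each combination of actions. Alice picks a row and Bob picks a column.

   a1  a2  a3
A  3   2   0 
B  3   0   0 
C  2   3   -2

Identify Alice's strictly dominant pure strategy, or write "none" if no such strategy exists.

A fails to dominate B at a1 (3=3).
B fails to dominate A at a1 (3=3).
C fails to dominate A at a1 (2<3).
No single strategy dominates all the others.

none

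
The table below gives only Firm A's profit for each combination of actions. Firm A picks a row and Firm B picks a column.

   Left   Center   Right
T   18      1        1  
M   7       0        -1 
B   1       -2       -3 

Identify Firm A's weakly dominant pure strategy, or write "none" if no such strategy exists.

T

T vs M: Left: 18>7, Center: 1>0, Right: 1>-1.
T vs B: Left: 18>1, Center: 1>-2, Right: 1>-3.
T is at least as good as every other strategy against every opponent action, so it is weakly dominant.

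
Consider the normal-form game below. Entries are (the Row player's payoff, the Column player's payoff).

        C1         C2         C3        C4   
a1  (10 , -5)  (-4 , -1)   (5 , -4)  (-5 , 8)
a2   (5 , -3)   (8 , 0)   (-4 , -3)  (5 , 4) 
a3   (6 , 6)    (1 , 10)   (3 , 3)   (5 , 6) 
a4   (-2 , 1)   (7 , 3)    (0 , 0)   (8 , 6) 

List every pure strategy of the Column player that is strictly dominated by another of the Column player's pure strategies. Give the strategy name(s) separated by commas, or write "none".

C1, C3

C2 strictly dominates C1 — a1: -1>-5, a2: 0>-3, a3: 10>6, a4: 3>1.
C2 is not dominated — it holds its own against C1 at a1 (-1>-5); C3 at a1 (-1>-4); C4 at a3 (10>6).
C3 is strictly dominated by C2 (a1: -1>-4, a2: 0>-3, a3: 10>3, a4: 3>0).
C4: no other strategy beats it everywhere (C1 at a1 (8>-5); C2 at a1 (8>-1); C3 at a1 (8>-4)).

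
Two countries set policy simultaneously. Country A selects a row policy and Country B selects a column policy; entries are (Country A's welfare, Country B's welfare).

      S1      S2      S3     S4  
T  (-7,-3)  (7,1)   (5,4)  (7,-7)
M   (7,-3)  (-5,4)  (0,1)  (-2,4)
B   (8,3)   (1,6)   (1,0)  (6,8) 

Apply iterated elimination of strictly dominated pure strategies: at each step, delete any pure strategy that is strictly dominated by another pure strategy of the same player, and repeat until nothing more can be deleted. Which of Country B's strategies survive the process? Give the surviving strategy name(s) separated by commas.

Row M is eliminated: B beats it against every remaining column (S1: 8>7, S2: 1>-5, S3: 1>0, S4: 6>-2).
Column S1 is eliminated: S2 beats it against every remaining row (T: 1>-3, B: 6>3).
Row B is eliminated: T beats it against every remaining column (S2: 7>1, S3: 5>1, S4: 7>6).
For Country B, S3 strictly dominates S2 on the remaining rows (T: 4>1); eliminate S2.
Country B's strategy S4 is strictly dominated by S3 (T: 4>-7) and is removed.
Among the remaining strategies, none is strictly dominated by another pure strategy of the same player, so the elimination stops.
Surviving strategies — Country A: {T}; Country B: {S3}.

S3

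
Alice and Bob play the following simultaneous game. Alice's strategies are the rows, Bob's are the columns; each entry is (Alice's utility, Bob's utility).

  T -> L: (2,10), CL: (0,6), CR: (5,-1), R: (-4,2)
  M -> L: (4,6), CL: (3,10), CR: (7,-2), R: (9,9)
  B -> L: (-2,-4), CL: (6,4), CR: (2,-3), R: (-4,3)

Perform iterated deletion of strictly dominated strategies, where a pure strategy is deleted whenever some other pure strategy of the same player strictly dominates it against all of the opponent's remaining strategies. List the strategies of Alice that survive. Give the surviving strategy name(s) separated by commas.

B

Row T is eliminated: M beats it against every remaining column (L: 4>2, CL: 3>0, CR: 7>5, R: 9>-4).
For Bob, CL strictly dominates L on the remaining rows (M: 10>6, B: 4>-4); eliminate L.
For Bob, CL strictly dominates CR on the remaining rows (M: 10>-2, B: 4>-3); eliminate CR.
Bob's strategy R is strictly dominated by CL (M: 10>9, B: 4>3) and is removed.
Alice's strategy M is strictly dominated by B (CL: 6>3) and is removed.
Among the remaining strategies, none is strictly dominated by another pure strategy of the same player, so the elimination stops.
Surviving strategies — Alice: {B}; Bob: {CL}.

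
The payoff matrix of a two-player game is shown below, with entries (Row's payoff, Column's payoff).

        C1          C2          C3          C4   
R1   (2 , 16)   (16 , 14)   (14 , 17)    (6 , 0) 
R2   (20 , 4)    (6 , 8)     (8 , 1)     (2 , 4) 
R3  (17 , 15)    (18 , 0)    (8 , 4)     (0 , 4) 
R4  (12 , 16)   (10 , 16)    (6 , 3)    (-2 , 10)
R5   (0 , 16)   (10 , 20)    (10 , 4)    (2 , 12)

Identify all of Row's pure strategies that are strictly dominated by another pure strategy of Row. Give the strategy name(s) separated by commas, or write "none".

R4, R5

R1 is not dominated — it holds its own against R2 at C2 (16>6); R3 at C3 (14>8); R4 at C2 (16>10); R5 at C1 (2>0).
R2 is not dominated — it holds its own against R1 at C1 (20>2); R3 at C1 (20>17); R4 at C1 (20>12); R5 at C1 (20>0).
R3: no other strategy beats it everywhere (R1 at C1 (17>2); R2 at C2 (18>6); R4 at C1 (17>12); R5 at C1 (17>0)).
R3 strictly dominates R4 — C1: 17>12, C2: 18>10, C3: 8>6, C4: 0>-2.
R1 strictly dominates R5 — C1: 2>0, C2: 16>10, C3: 14>10, C4: 6>2.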